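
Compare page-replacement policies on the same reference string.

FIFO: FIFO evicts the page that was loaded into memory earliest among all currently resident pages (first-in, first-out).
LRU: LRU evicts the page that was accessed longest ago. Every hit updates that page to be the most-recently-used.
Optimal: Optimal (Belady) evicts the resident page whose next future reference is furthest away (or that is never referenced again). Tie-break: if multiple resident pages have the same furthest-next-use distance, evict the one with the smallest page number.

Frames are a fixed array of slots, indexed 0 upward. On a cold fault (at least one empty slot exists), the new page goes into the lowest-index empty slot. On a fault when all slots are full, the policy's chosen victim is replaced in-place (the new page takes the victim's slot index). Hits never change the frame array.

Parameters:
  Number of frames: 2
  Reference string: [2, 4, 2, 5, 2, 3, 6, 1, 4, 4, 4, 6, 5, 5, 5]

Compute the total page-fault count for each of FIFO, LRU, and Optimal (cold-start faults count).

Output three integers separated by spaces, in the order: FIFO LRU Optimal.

Answer: 10 9 8

Derivation:
--- FIFO ---
  step 0: ref 2 -> FAULT, frames=[2,-] (faults so far: 1)
  step 1: ref 4 -> FAULT, frames=[2,4] (faults so far: 2)
  step 2: ref 2 -> HIT, frames=[2,4] (faults so far: 2)
  step 3: ref 5 -> FAULT, evict 2, frames=[5,4] (faults so far: 3)
  step 4: ref 2 -> FAULT, evict 4, frames=[5,2] (faults so far: 4)
  step 5: ref 3 -> FAULT, evict 5, frames=[3,2] (faults so far: 5)
  step 6: ref 6 -> FAULT, evict 2, frames=[3,6] (faults so far: 6)
  step 7: ref 1 -> FAULT, evict 3, frames=[1,6] (faults so far: 7)
  step 8: ref 4 -> FAULT, evict 6, frames=[1,4] (faults so far: 8)
  step 9: ref 4 -> HIT, frames=[1,4] (faults so far: 8)
  step 10: ref 4 -> HIT, frames=[1,4] (faults so far: 8)
  step 11: ref 6 -> FAULT, evict 1, frames=[6,4] (faults so far: 9)
  step 12: ref 5 -> FAULT, evict 4, frames=[6,5] (faults so far: 10)
  step 13: ref 5 -> HIT, frames=[6,5] (faults so far: 10)
  step 14: ref 5 -> HIT, frames=[6,5] (faults so far: 10)
  FIFO total faults: 10
--- LRU ---
  step 0: ref 2 -> FAULT, frames=[2,-] (faults so far: 1)
  step 1: ref 4 -> FAULT, frames=[2,4] (faults so far: 2)
  step 2: ref 2 -> HIT, frames=[2,4] (faults so far: 2)
  step 3: ref 5 -> FAULT, evict 4, frames=[2,5] (faults so far: 3)
  step 4: ref 2 -> HIT, frames=[2,5] (faults so far: 3)
  step 5: ref 3 -> FAULT, evict 5, frames=[2,3] (faults so far: 4)
  step 6: ref 6 -> FAULT, evict 2, frames=[6,3] (faults so far: 5)
  step 7: ref 1 -> FAULT, evict 3, frames=[6,1] (faults so far: 6)
  step 8: ref 4 -> FAULT, evict 6, frames=[4,1] (faults so far: 7)
  step 9: ref 4 -> HIT, frames=[4,1] (faults so far: 7)
  step 10: ref 4 -> HIT, frames=[4,1] (faults so far: 7)
  step 11: ref 6 -> FAULT, evict 1, frames=[4,6] (faults so far: 8)
  step 12: ref 5 -> FAULT, evict 4, frames=[5,6] (faults so far: 9)
  step 13: ref 5 -> HIT, frames=[5,6] (faults so far: 9)
  step 14: ref 5 -> HIT, frames=[5,6] (faults so far: 9)
  LRU total faults: 9
--- Optimal ---
  step 0: ref 2 -> FAULT, frames=[2,-] (faults so far: 1)
  step 1: ref 4 -> FAULT, frames=[2,4] (faults so far: 2)
  step 2: ref 2 -> HIT, frames=[2,4] (faults so far: 2)
  step 3: ref 5 -> FAULT, evict 4, frames=[2,5] (faults so far: 3)
  step 4: ref 2 -> HIT, frames=[2,5] (faults so far: 3)
  step 5: ref 3 -> FAULT, evict 2, frames=[3,5] (faults so far: 4)
  step 6: ref 6 -> FAULT, evict 3, frames=[6,5] (faults so far: 5)
  step 7: ref 1 -> FAULT, evict 5, frames=[6,1] (faults so far: 6)
  step 8: ref 4 -> FAULT, evict 1, frames=[6,4] (faults so far: 7)
  step 9: ref 4 -> HIT, frames=[6,4] (faults so far: 7)
  step 10: ref 4 -> HIT, frames=[6,4] (faults so far: 7)
  step 11: ref 6 -> HIT, frames=[6,4] (faults so far: 7)
  step 12: ref 5 -> FAULT, evict 4, frames=[6,5] (faults so far: 8)
  step 13: ref 5 -> HIT, frames=[6,5] (faults so far: 8)
  step 14: ref 5 -> HIT, frames=[6,5] (faults so far: 8)
  Optimal total faults: 8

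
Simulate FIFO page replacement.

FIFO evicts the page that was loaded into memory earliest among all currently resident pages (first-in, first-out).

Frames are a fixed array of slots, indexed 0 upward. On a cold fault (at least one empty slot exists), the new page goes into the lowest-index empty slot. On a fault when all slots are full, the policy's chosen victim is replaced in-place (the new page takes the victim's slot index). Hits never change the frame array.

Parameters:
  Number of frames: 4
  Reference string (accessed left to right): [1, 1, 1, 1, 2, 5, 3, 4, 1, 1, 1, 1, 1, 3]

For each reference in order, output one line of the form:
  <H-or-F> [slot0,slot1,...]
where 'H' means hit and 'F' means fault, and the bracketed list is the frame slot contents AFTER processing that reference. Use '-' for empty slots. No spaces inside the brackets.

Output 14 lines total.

F [1,-,-,-]
H [1,-,-,-]
H [1,-,-,-]
H [1,-,-,-]
F [1,2,-,-]
F [1,2,5,-]
F [1,2,5,3]
F [4,2,5,3]
F [4,1,5,3]
H [4,1,5,3]
H [4,1,5,3]
H [4,1,5,3]
H [4,1,5,3]
H [4,1,5,3]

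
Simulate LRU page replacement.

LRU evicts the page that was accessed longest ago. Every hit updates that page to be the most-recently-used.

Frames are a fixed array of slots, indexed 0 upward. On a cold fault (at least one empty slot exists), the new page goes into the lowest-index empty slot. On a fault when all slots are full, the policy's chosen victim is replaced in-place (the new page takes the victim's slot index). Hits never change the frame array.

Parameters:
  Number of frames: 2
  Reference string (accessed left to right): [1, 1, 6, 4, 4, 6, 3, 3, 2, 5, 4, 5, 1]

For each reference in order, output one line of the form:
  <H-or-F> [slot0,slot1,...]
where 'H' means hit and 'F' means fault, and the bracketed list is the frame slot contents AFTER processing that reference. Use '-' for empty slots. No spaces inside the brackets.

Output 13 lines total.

F [1,-]
H [1,-]
F [1,6]
F [4,6]
H [4,6]
H [4,6]
F [3,6]
H [3,6]
F [3,2]
F [5,2]
F [5,4]
H [5,4]
F [5,1]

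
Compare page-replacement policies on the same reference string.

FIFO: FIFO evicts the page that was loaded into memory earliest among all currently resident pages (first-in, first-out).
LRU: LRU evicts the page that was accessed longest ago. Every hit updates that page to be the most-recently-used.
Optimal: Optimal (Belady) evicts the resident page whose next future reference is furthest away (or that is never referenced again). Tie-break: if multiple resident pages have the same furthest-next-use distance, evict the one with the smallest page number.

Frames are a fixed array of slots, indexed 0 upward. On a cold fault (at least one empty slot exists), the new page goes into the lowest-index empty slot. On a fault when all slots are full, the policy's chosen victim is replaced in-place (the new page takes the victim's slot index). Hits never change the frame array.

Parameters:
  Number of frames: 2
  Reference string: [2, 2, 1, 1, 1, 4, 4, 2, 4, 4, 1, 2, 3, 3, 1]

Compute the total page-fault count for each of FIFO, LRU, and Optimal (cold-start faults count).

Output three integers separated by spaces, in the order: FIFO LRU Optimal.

--- FIFO ---
  step 0: ref 2 -> FAULT, frames=[2,-] (faults so far: 1)
  step 1: ref 2 -> HIT, frames=[2,-] (faults so far: 1)
  step 2: ref 1 -> FAULT, frames=[2,1] (faults so far: 2)
  step 3: ref 1 -> HIT, frames=[2,1] (faults so far: 2)
  step 4: ref 1 -> HIT, frames=[2,1] (faults so far: 2)
  step 5: ref 4 -> FAULT, evict 2, frames=[4,1] (faults so far: 3)
  step 6: ref 4 -> HIT, frames=[4,1] (faults so far: 3)
  step 7: ref 2 -> FAULT, evict 1, frames=[4,2] (faults so far: 4)
  step 8: ref 4 -> HIT, frames=[4,2] (faults so far: 4)
  step 9: ref 4 -> HIT, frames=[4,2] (faults so far: 4)
  step 10: ref 1 -> FAULT, evict 4, frames=[1,2] (faults so far: 5)
  step 11: ref 2 -> HIT, frames=[1,2] (faults so far: 5)
  step 12: ref 3 -> FAULT, evict 2, frames=[1,3] (faults so far: 6)
  step 13: ref 3 -> HIT, frames=[1,3] (faults so far: 6)
  step 14: ref 1 -> HIT, frames=[1,3] (faults so far: 6)
  FIFO total faults: 6
--- LRU ---
  step 0: ref 2 -> FAULT, frames=[2,-] (faults so far: 1)
  step 1: ref 2 -> HIT, frames=[2,-] (faults so far: 1)
  step 2: ref 1 -> FAULT, frames=[2,1] (faults so far: 2)
  step 3: ref 1 -> HIT, frames=[2,1] (faults so far: 2)
  step 4: ref 1 -> HIT, frames=[2,1] (faults so far: 2)
  step 5: ref 4 -> FAULT, evict 2, frames=[4,1] (faults so far: 3)
  step 6: ref 4 -> HIT, frames=[4,1] (faults so far: 3)
  step 7: ref 2 -> FAULT, evict 1, frames=[4,2] (faults so far: 4)
  step 8: ref 4 -> HIT, frames=[4,2] (faults so far: 4)
  step 9: ref 4 -> HIT, frames=[4,2] (faults so far: 4)
  step 10: ref 1 -> FAULT, evict 2, frames=[4,1] (faults so far: 5)
  step 11: ref 2 -> FAULT, evict 4, frames=[2,1] (faults so far: 6)
  step 12: ref 3 -> FAULT, evict 1, frames=[2,3] (faults so far: 7)
  step 13: ref 3 -> HIT, frames=[2,3] (faults so far: 7)
  step 14: ref 1 -> FAULT, evict 2, frames=[1,3] (faults so far: 8)
  LRU total faults: 8
--- Optimal ---
  step 0: ref 2 -> FAULT, frames=[2,-] (faults so far: 1)
  step 1: ref 2 -> HIT, frames=[2,-] (faults so far: 1)
  step 2: ref 1 -> FAULT, frames=[2,1] (faults so far: 2)
  step 3: ref 1 -> HIT, frames=[2,1] (faults so far: 2)
  step 4: ref 1 -> HIT, frames=[2,1] (faults so far: 2)
  step 5: ref 4 -> FAULT, evict 1, frames=[2,4] (faults so far: 3)
  step 6: ref 4 -> HIT, frames=[2,4] (faults so far: 3)
  step 7: ref 2 -> HIT, frames=[2,4] (faults so far: 3)
  step 8: ref 4 -> HIT, frames=[2,4] (faults so far: 3)
  step 9: ref 4 -> HIT, frames=[2,4] (faults so far: 3)
  step 10: ref 1 -> FAULT, evict 4, frames=[2,1] (faults so far: 4)
  step 11: ref 2 -> HIT, frames=[2,1] (faults so far: 4)
  step 12: ref 3 -> FAULT, evict 2, frames=[3,1] (faults so far: 5)
  step 13: ref 3 -> HIT, frames=[3,1] (faults so far: 5)
  step 14: ref 1 -> HIT, frames=[3,1] (faults so far: 5)
  Optimal total faults: 5

Answer: 6 8 5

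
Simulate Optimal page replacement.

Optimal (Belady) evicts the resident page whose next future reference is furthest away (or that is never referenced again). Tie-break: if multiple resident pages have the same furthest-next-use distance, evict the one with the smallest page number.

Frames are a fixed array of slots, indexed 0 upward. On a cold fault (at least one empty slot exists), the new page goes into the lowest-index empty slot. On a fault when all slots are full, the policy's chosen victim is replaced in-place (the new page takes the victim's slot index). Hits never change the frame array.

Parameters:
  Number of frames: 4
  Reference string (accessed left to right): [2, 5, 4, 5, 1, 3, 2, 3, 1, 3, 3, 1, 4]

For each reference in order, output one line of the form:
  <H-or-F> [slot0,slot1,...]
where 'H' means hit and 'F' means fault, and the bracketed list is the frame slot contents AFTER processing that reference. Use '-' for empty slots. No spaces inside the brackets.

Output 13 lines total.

F [2,-,-,-]
F [2,5,-,-]
F [2,5,4,-]
H [2,5,4,-]
F [2,5,4,1]
F [2,3,4,1]
H [2,3,4,1]
H [2,3,4,1]
H [2,3,4,1]
H [2,3,4,1]
H [2,3,4,1]
H [2,3,4,1]
H [2,3,4,1]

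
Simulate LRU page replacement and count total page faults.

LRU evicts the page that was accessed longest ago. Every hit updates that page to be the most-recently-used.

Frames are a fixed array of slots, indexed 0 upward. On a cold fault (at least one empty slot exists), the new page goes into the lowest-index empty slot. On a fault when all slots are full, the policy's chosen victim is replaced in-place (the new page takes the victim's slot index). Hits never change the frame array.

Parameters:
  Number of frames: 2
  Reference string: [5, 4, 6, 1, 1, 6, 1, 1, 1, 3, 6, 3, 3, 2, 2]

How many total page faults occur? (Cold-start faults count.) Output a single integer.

Step 0: ref 5 → FAULT, frames=[5,-]
Step 1: ref 4 → FAULT, frames=[5,4]
Step 2: ref 6 → FAULT (evict 5), frames=[6,4]
Step 3: ref 1 → FAULT (evict 4), frames=[6,1]
Step 4: ref 1 → HIT, frames=[6,1]
Step 5: ref 6 → HIT, frames=[6,1]
Step 6: ref 1 → HIT, frames=[6,1]
Step 7: ref 1 → HIT, frames=[6,1]
Step 8: ref 1 → HIT, frames=[6,1]
Step 9: ref 3 → FAULT (evict 6), frames=[3,1]
Step 10: ref 6 → FAULT (evict 1), frames=[3,6]
Step 11: ref 3 → HIT, frames=[3,6]
Step 12: ref 3 → HIT, frames=[3,6]
Step 13: ref 2 → FAULT (evict 6), frames=[3,2]
Step 14: ref 2 → HIT, frames=[3,2]
Total faults: 7

Answer: 7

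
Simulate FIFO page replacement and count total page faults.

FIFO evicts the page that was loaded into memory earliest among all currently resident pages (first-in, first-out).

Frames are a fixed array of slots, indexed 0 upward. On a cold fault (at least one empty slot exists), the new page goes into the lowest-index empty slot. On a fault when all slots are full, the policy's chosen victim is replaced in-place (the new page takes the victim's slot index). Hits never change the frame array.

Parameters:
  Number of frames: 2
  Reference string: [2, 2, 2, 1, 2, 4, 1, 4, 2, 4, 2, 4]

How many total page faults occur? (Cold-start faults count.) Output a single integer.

Answer: 4

Derivation:
Step 0: ref 2 → FAULT, frames=[2,-]
Step 1: ref 2 → HIT, frames=[2,-]
Step 2: ref 2 → HIT, frames=[2,-]
Step 3: ref 1 → FAULT, frames=[2,1]
Step 4: ref 2 → HIT, frames=[2,1]
Step 5: ref 4 → FAULT (evict 2), frames=[4,1]
Step 6: ref 1 → HIT, frames=[4,1]
Step 7: ref 4 → HIT, frames=[4,1]
Step 8: ref 2 → FAULT (evict 1), frames=[4,2]
Step 9: ref 4 → HIT, frames=[4,2]
Step 10: ref 2 → HIT, frames=[4,2]
Step 11: ref 4 → HIT, frames=[4,2]
Total faults: 4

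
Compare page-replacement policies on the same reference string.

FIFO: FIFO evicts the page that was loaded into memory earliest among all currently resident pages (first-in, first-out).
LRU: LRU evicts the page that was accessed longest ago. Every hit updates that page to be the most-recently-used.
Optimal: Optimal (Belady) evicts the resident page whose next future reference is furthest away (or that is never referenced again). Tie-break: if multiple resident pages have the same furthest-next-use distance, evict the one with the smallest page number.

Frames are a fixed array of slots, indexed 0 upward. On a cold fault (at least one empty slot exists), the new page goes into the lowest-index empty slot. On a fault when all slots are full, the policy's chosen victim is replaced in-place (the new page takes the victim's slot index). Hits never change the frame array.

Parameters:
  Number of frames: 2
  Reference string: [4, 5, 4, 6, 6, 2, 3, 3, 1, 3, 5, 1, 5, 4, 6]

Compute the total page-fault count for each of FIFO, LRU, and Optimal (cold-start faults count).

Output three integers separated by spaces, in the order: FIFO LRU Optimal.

--- FIFO ---
  step 0: ref 4 -> FAULT, frames=[4,-] (faults so far: 1)
  step 1: ref 5 -> FAULT, frames=[4,5] (faults so far: 2)
  step 2: ref 4 -> HIT, frames=[4,5] (faults so far: 2)
  step 3: ref 6 -> FAULT, evict 4, frames=[6,5] (faults so far: 3)
  step 4: ref 6 -> HIT, frames=[6,5] (faults so far: 3)
  step 5: ref 2 -> FAULT, evict 5, frames=[6,2] (faults so far: 4)
  step 6: ref 3 -> FAULT, evict 6, frames=[3,2] (faults so far: 5)
  step 7: ref 3 -> HIT, frames=[3,2] (faults so far: 5)
  step 8: ref 1 -> FAULT, evict 2, frames=[3,1] (faults so far: 6)
  step 9: ref 3 -> HIT, frames=[3,1] (faults so far: 6)
  step 10: ref 5 -> FAULT, evict 3, frames=[5,1] (faults so far: 7)
  step 11: ref 1 -> HIT, frames=[5,1] (faults so far: 7)
  step 12: ref 5 -> HIT, frames=[5,1] (faults so far: 7)
  step 13: ref 4 -> FAULT, evict 1, frames=[5,4] (faults so far: 8)
  step 14: ref 6 -> FAULT, evict 5, frames=[6,4] (faults so far: 9)
  FIFO total faults: 9
--- LRU ---
  step 0: ref 4 -> FAULT, frames=[4,-] (faults so far: 1)
  step 1: ref 5 -> FAULT, frames=[4,5] (faults so far: 2)
  step 2: ref 4 -> HIT, frames=[4,5] (faults so far: 2)
  step 3: ref 6 -> FAULT, evict 5, frames=[4,6] (faults so far: 3)
  step 4: ref 6 -> HIT, frames=[4,6] (faults so far: 3)
  step 5: ref 2 -> FAULT, evict 4, frames=[2,6] (faults so far: 4)
  step 6: ref 3 -> FAULT, evict 6, frames=[2,3] (faults so far: 5)
  step 7: ref 3 -> HIT, frames=[2,3] (faults so far: 5)
  step 8: ref 1 -> FAULT, evict 2, frames=[1,3] (faults so far: 6)
  step 9: ref 3 -> HIT, frames=[1,3] (faults so far: 6)
  step 10: ref 5 -> FAULT, evict 1, frames=[5,3] (faults so far: 7)
  step 11: ref 1 -> FAULT, evict 3, frames=[5,1] (faults so far: 8)
  step 12: ref 5 -> HIT, frames=[5,1] (faults so far: 8)
  step 13: ref 4 -> FAULT, evict 1, frames=[5,4] (faults so far: 9)
  step 14: ref 6 -> FAULT, evict 5, frames=[6,4] (faults so far: 10)
  LRU total faults: 10
--- Optimal ---
  step 0: ref 4 -> FAULT, frames=[4,-] (faults so far: 1)
  step 1: ref 5 -> FAULT, frames=[4,5] (faults so far: 2)
  step 2: ref 4 -> HIT, frames=[4,5] (faults so far: 2)
  step 3: ref 6 -> FAULT, evict 4, frames=[6,5] (faults so far: 3)
  step 4: ref 6 -> HIT, frames=[6,5] (faults so far: 3)
  step 5: ref 2 -> FAULT, evict 6, frames=[2,5] (faults so far: 4)
  step 6: ref 3 -> FAULT, evict 2, frames=[3,5] (faults so far: 5)
  step 7: ref 3 -> HIT, frames=[3,5] (faults so far: 5)
  step 8: ref 1 -> FAULT, evict 5, frames=[3,1] (faults so far: 6)
  step 9: ref 3 -> HIT, frames=[3,1] (faults so far: 6)
  step 10: ref 5 -> FAULT, evict 3, frames=[5,1] (faults so far: 7)
  step 11: ref 1 -> HIT, frames=[5,1] (faults so far: 7)
  step 12: ref 5 -> HIT, frames=[5,1] (faults so far: 7)
  step 13: ref 4 -> FAULT, evict 1, frames=[5,4] (faults so far: 8)
  step 14: ref 6 -> FAULT, evict 4, frames=[5,6] (faults so far: 9)
  Optimal total faults: 9

Answer: 9 10 9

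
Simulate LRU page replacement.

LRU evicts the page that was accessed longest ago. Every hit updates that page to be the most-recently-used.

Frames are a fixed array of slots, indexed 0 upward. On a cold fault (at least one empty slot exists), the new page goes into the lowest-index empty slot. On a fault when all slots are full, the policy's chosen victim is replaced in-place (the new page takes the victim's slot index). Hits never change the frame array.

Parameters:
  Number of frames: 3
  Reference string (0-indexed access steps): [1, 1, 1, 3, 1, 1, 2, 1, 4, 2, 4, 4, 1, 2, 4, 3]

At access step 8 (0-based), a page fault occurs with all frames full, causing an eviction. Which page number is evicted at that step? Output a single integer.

Answer: 3

Derivation:
Step 0: ref 1 -> FAULT, frames=[1,-,-]
Step 1: ref 1 -> HIT, frames=[1,-,-]
Step 2: ref 1 -> HIT, frames=[1,-,-]
Step 3: ref 3 -> FAULT, frames=[1,3,-]
Step 4: ref 1 -> HIT, frames=[1,3,-]
Step 5: ref 1 -> HIT, frames=[1,3,-]
Step 6: ref 2 -> FAULT, frames=[1,3,2]
Step 7: ref 1 -> HIT, frames=[1,3,2]
Step 8: ref 4 -> FAULT, evict 3, frames=[1,4,2]
At step 8: evicted page 3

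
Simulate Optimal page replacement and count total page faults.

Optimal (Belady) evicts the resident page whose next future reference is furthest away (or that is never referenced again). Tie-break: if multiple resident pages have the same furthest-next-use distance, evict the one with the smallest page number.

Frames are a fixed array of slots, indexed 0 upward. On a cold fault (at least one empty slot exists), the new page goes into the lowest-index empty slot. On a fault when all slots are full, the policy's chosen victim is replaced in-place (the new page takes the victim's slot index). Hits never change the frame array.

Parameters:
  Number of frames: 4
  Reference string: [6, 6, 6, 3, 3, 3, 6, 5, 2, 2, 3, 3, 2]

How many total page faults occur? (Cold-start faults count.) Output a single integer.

Answer: 4

Derivation:
Step 0: ref 6 → FAULT, frames=[6,-,-,-]
Step 1: ref 6 → HIT, frames=[6,-,-,-]
Step 2: ref 6 → HIT, frames=[6,-,-,-]
Step 3: ref 3 → FAULT, frames=[6,3,-,-]
Step 4: ref 3 → HIT, frames=[6,3,-,-]
Step 5: ref 3 → HIT, frames=[6,3,-,-]
Step 6: ref 6 → HIT, frames=[6,3,-,-]
Step 7: ref 5 → FAULT, frames=[6,3,5,-]
Step 8: ref 2 → FAULT, frames=[6,3,5,2]
Step 9: ref 2 → HIT, frames=[6,3,5,2]
Step 10: ref 3 → HIT, frames=[6,3,5,2]
Step 11: ref 3 → HIT, frames=[6,3,5,2]
Step 12: ref 2 → HIT, frames=[6,3,5,2]
Total faults: 4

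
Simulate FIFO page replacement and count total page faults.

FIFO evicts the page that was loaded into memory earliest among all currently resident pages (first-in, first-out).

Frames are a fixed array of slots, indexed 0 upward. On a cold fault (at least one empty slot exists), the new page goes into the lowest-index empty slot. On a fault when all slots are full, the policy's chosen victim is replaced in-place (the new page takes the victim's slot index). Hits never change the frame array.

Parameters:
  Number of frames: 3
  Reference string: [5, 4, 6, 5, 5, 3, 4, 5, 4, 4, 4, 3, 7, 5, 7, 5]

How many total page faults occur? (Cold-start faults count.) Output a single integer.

Answer: 7

Derivation:
Step 0: ref 5 → FAULT, frames=[5,-,-]
Step 1: ref 4 → FAULT, frames=[5,4,-]
Step 2: ref 6 → FAULT, frames=[5,4,6]
Step 3: ref 5 → HIT, frames=[5,4,6]
Step 4: ref 5 → HIT, frames=[5,4,6]
Step 5: ref 3 → FAULT (evict 5), frames=[3,4,6]
Step 6: ref 4 → HIT, frames=[3,4,6]
Step 7: ref 5 → FAULT (evict 4), frames=[3,5,6]
Step 8: ref 4 → FAULT (evict 6), frames=[3,5,4]
Step 9: ref 4 → HIT, frames=[3,5,4]
Step 10: ref 4 → HIT, frames=[3,5,4]
Step 11: ref 3 → HIT, frames=[3,5,4]
Step 12: ref 7 → FAULT (evict 3), frames=[7,5,4]
Step 13: ref 5 → HIT, frames=[7,5,4]
Step 14: ref 7 → HIT, frames=[7,5,4]
Step 15: ref 5 → HIT, frames=[7,5,4]
Total faults: 7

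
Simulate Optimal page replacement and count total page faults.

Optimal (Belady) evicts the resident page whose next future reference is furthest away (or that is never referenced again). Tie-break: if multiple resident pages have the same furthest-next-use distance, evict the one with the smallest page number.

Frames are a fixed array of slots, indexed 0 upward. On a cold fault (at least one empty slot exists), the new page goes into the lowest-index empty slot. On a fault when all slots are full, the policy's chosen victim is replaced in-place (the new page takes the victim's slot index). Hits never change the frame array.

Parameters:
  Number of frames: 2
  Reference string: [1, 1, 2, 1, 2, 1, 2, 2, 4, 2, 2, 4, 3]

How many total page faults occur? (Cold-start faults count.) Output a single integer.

Step 0: ref 1 → FAULT, frames=[1,-]
Step 1: ref 1 → HIT, frames=[1,-]
Step 2: ref 2 → FAULT, frames=[1,2]
Step 3: ref 1 → HIT, frames=[1,2]
Step 4: ref 2 → HIT, frames=[1,2]
Step 5: ref 1 → HIT, frames=[1,2]
Step 6: ref 2 → HIT, frames=[1,2]
Step 7: ref 2 → HIT, frames=[1,2]
Step 8: ref 4 → FAULT (evict 1), frames=[4,2]
Step 9: ref 2 → HIT, frames=[4,2]
Step 10: ref 2 → HIT, frames=[4,2]
Step 11: ref 4 → HIT, frames=[4,2]
Step 12: ref 3 → FAULT (evict 2), frames=[4,3]
Total faults: 4

Answer: 4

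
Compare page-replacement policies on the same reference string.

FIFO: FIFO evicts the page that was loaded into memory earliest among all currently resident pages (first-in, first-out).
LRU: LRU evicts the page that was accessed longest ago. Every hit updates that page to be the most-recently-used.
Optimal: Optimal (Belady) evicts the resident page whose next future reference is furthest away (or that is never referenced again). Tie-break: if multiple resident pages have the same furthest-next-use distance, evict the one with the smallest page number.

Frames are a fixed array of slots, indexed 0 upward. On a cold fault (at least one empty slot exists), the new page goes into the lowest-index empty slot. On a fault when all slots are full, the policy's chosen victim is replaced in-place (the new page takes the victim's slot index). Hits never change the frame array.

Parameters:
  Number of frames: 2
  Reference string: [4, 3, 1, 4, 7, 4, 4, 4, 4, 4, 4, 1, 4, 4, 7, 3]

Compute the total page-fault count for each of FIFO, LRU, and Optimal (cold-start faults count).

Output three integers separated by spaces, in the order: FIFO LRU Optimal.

--- FIFO ---
  step 0: ref 4 -> FAULT, frames=[4,-] (faults so far: 1)
  step 1: ref 3 -> FAULT, frames=[4,3] (faults so far: 2)
  step 2: ref 1 -> FAULT, evict 4, frames=[1,3] (faults so far: 3)
  step 3: ref 4 -> FAULT, evict 3, frames=[1,4] (faults so far: 4)
  step 4: ref 7 -> FAULT, evict 1, frames=[7,4] (faults so far: 5)
  step 5: ref 4 -> HIT, frames=[7,4] (faults so far: 5)
  step 6: ref 4 -> HIT, frames=[7,4] (faults so far: 5)
  step 7: ref 4 -> HIT, frames=[7,4] (faults so far: 5)
  step 8: ref 4 -> HIT, frames=[7,4] (faults so far: 5)
  step 9: ref 4 -> HIT, frames=[7,4] (faults so far: 5)
  step 10: ref 4 -> HIT, frames=[7,4] (faults so far: 5)
  step 11: ref 1 -> FAULT, evict 4, frames=[7,1] (faults so far: 6)
  step 12: ref 4 -> FAULT, evict 7, frames=[4,1] (faults so far: 7)
  step 13: ref 4 -> HIT, frames=[4,1] (faults so far: 7)
  step 14: ref 7 -> FAULT, evict 1, frames=[4,7] (faults so far: 8)
  step 15: ref 3 -> FAULT, evict 4, frames=[3,7] (faults so far: 9)
  FIFO total faults: 9
--- LRU ---
  step 0: ref 4 -> FAULT, frames=[4,-] (faults so far: 1)
  step 1: ref 3 -> FAULT, frames=[4,3] (faults so far: 2)
  step 2: ref 1 -> FAULT, evict 4, frames=[1,3] (faults so far: 3)
  step 3: ref 4 -> FAULT, evict 3, frames=[1,4] (faults so far: 4)
  step 4: ref 7 -> FAULT, evict 1, frames=[7,4] (faults so far: 5)
  step 5: ref 4 -> HIT, frames=[7,4] (faults so far: 5)
  step 6: ref 4 -> HIT, frames=[7,4] (faults so far: 5)
  step 7: ref 4 -> HIT, frames=[7,4] (faults so far: 5)
  step 8: ref 4 -> HIT, frames=[7,4] (faults so far: 5)
  step 9: ref 4 -> HIT, frames=[7,4] (faults so far: 5)
  step 10: ref 4 -> HIT, frames=[7,4] (faults so far: 5)
  step 11: ref 1 -> FAULT, evict 7, frames=[1,4] (faults so far: 6)
  step 12: ref 4 -> HIT, frames=[1,4] (faults so far: 6)
  step 13: ref 4 -> HIT, frames=[1,4] (faults so far: 6)
  step 14: ref 7 -> FAULT, evict 1, frames=[7,4] (faults so far: 7)
  step 15: ref 3 -> FAULT, evict 4, frames=[7,3] (faults so far: 8)
  LRU total faults: 8
--- Optimal ---
  step 0: ref 4 -> FAULT, frames=[4,-] (faults so far: 1)
  step 1: ref 3 -> FAULT, frames=[4,3] (faults so far: 2)
  step 2: ref 1 -> FAULT, evict 3, frames=[4,1] (faults so far: 3)
  step 3: ref 4 -> HIT, frames=[4,1] (faults so far: 3)
  step 4: ref 7 -> FAULT, evict 1, frames=[4,7] (faults so far: 4)
  step 5: ref 4 -> HIT, frames=[4,7] (faults so far: 4)
  step 6: ref 4 -> HIT, frames=[4,7] (faults so far: 4)
  step 7: ref 4 -> HIT, frames=[4,7] (faults so far: 4)
  step 8: ref 4 -> HIT, frames=[4,7] (faults so far: 4)
  step 9: ref 4 -> HIT, frames=[4,7] (faults so far: 4)
  step 10: ref 4 -> HIT, frames=[4,7] (faults so far: 4)
  step 11: ref 1 -> FAULT, evict 7, frames=[4,1] (faults so far: 5)
  step 12: ref 4 -> HIT, frames=[4,1] (faults so far: 5)
  step 13: ref 4 -> HIT, frames=[4,1] (faults so far: 5)
  step 14: ref 7 -> FAULT, evict 1, frames=[4,7] (faults so far: 6)
  step 15: ref 3 -> FAULT, evict 4, frames=[3,7] (faults so far: 7)
  Optimal total faults: 7

Answer: 9 8 7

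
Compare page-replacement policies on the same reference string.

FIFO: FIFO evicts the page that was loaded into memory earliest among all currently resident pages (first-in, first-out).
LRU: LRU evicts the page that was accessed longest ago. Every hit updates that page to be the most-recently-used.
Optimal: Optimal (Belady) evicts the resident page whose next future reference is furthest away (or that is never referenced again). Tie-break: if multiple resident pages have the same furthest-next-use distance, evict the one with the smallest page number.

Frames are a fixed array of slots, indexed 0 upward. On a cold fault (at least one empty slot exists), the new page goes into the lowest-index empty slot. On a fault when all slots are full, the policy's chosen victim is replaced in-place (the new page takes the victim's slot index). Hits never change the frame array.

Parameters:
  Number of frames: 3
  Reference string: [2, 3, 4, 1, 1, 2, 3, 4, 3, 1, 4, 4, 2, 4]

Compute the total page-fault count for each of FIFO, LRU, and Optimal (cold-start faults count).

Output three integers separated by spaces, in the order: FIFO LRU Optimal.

Answer: 9 9 6

Derivation:
--- FIFO ---
  step 0: ref 2 -> FAULT, frames=[2,-,-] (faults so far: 1)
  step 1: ref 3 -> FAULT, frames=[2,3,-] (faults so far: 2)
  step 2: ref 4 -> FAULT, frames=[2,3,4] (faults so far: 3)
  step 3: ref 1 -> FAULT, evict 2, frames=[1,3,4] (faults so far: 4)
  step 4: ref 1 -> HIT, frames=[1,3,4] (faults so far: 4)
  step 5: ref 2 -> FAULT, evict 3, frames=[1,2,4] (faults so far: 5)
  step 6: ref 3 -> FAULT, evict 4, frames=[1,2,3] (faults so far: 6)
  step 7: ref 4 -> FAULT, evict 1, frames=[4,2,3] (faults so far: 7)
  step 8: ref 3 -> HIT, frames=[4,2,3] (faults so far: 7)
  step 9: ref 1 -> FAULT, evict 2, frames=[4,1,3] (faults so far: 8)
  step 10: ref 4 -> HIT, frames=[4,1,3] (faults so far: 8)
  step 11: ref 4 -> HIT, frames=[4,1,3] (faults so far: 8)
  step 12: ref 2 -> FAULT, evict 3, frames=[4,1,2] (faults so far: 9)
  step 13: ref 4 -> HIT, frames=[4,1,2] (faults so far: 9)
  FIFO total faults: 9
--- LRU ---
  step 0: ref 2 -> FAULT, frames=[2,-,-] (faults so far: 1)
  step 1: ref 3 -> FAULT, frames=[2,3,-] (faults so far: 2)
  step 2: ref 4 -> FAULT, frames=[2,3,4] (faults so far: 3)
  step 3: ref 1 -> FAULT, evict 2, frames=[1,3,4] (faults so far: 4)
  step 4: ref 1 -> HIT, frames=[1,3,4] (faults so far: 4)
  step 5: ref 2 -> FAULT, evict 3, frames=[1,2,4] (faults so far: 5)
  step 6: ref 3 -> FAULT, evict 4, frames=[1,2,3] (faults so far: 6)
  step 7: ref 4 -> FAULT, evict 1, frames=[4,2,3] (faults so far: 7)
  step 8: ref 3 -> HIT, frames=[4,2,3] (faults so far: 7)
  step 9: ref 1 -> FAULT, evict 2, frames=[4,1,3] (faults so far: 8)
  step 10: ref 4 -> HIT, frames=[4,1,3] (faults so far: 8)
  step 11: ref 4 -> HIT, frames=[4,1,3] (faults so far: 8)
  step 12: ref 2 -> FAULT, evict 3, frames=[4,1,2] (faults so far: 9)
  step 13: ref 4 -> HIT, frames=[4,1,2] (faults so far: 9)
  LRU total faults: 9
--- Optimal ---
  step 0: ref 2 -> FAULT, frames=[2,-,-] (faults so far: 1)
  step 1: ref 3 -> FAULT, frames=[2,3,-] (faults so far: 2)
  step 2: ref 4 -> FAULT, frames=[2,3,4] (faults so far: 3)
  step 3: ref 1 -> FAULT, evict 4, frames=[2,3,1] (faults so far: 4)
  step 4: ref 1 -> HIT, frames=[2,3,1] (faults so far: 4)
  step 5: ref 2 -> HIT, frames=[2,3,1] (faults so far: 4)
  step 6: ref 3 -> HIT, frames=[2,3,1] (faults so far: 4)
  step 7: ref 4 -> FAULT, evict 2, frames=[4,3,1] (faults so far: 5)
  step 8: ref 3 -> HIT, frames=[4,3,1] (faults so far: 5)
  step 9: ref 1 -> HIT, frames=[4,3,1] (faults so far: 5)
  step 10: ref 4 -> HIT, frames=[4,3,1] (faults so far: 5)
  step 11: ref 4 -> HIT, frames=[4,3,1] (faults so far: 5)
  step 12: ref 2 -> FAULT, evict 1, frames=[4,3,2] (faults so far: 6)
  step 13: ref 4 -> HIT, frames=[4,3,2] (faults so far: 6)
  Optimal total faults: 6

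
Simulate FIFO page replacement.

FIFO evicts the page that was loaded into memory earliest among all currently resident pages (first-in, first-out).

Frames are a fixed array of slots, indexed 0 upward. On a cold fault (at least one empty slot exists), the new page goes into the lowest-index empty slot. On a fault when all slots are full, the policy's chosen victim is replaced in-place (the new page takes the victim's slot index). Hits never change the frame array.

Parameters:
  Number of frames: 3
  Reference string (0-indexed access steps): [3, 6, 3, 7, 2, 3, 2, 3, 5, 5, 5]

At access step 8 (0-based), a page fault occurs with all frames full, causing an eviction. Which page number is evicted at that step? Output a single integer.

Answer: 7

Derivation:
Step 0: ref 3 -> FAULT, frames=[3,-,-]
Step 1: ref 6 -> FAULT, frames=[3,6,-]
Step 2: ref 3 -> HIT, frames=[3,6,-]
Step 3: ref 7 -> FAULT, frames=[3,6,7]
Step 4: ref 2 -> FAULT, evict 3, frames=[2,6,7]
Step 5: ref 3 -> FAULT, evict 6, frames=[2,3,7]
Step 6: ref 2 -> HIT, frames=[2,3,7]
Step 7: ref 3 -> HIT, frames=[2,3,7]
Step 8: ref 5 -> FAULT, evict 7, frames=[2,3,5]
At step 8: evicted page 7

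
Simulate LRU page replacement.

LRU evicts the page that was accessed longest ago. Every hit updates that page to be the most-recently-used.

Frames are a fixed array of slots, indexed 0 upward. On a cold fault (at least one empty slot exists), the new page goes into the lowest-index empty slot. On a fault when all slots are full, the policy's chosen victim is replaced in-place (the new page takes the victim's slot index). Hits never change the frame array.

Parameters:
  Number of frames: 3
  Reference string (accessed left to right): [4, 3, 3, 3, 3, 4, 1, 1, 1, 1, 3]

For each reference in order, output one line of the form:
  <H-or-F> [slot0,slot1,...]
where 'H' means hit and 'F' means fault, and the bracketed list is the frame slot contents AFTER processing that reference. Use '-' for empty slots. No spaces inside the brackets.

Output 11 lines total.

F [4,-,-]
F [4,3,-]
H [4,3,-]
H [4,3,-]
H [4,3,-]
H [4,3,-]
F [4,3,1]
H [4,3,1]
H [4,3,1]
H [4,3,1]
H [4,3,1]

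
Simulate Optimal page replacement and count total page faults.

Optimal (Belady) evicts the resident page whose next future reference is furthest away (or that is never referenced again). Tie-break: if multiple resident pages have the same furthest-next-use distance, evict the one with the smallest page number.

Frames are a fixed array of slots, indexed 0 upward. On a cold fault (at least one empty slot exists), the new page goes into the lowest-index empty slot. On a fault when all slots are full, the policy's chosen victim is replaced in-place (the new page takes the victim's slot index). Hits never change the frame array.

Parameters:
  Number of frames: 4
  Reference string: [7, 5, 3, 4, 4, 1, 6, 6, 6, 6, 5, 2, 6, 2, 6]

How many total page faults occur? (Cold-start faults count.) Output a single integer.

Step 0: ref 7 → FAULT, frames=[7,-,-,-]
Step 1: ref 5 → FAULT, frames=[7,5,-,-]
Step 2: ref 3 → FAULT, frames=[7,5,3,-]
Step 3: ref 4 → FAULT, frames=[7,5,3,4]
Step 4: ref 4 → HIT, frames=[7,5,3,4]
Step 5: ref 1 → FAULT (evict 3), frames=[7,5,1,4]
Step 6: ref 6 → FAULT (evict 1), frames=[7,5,6,4]
Step 7: ref 6 → HIT, frames=[7,5,6,4]
Step 8: ref 6 → HIT, frames=[7,5,6,4]
Step 9: ref 6 → HIT, frames=[7,5,6,4]
Step 10: ref 5 → HIT, frames=[7,5,6,4]
Step 11: ref 2 → FAULT (evict 4), frames=[7,5,6,2]
Step 12: ref 6 → HIT, frames=[7,5,6,2]
Step 13: ref 2 → HIT, frames=[7,5,6,2]
Step 14: ref 6 → HIT, frames=[7,5,6,2]
Total faults: 7

Answer: 7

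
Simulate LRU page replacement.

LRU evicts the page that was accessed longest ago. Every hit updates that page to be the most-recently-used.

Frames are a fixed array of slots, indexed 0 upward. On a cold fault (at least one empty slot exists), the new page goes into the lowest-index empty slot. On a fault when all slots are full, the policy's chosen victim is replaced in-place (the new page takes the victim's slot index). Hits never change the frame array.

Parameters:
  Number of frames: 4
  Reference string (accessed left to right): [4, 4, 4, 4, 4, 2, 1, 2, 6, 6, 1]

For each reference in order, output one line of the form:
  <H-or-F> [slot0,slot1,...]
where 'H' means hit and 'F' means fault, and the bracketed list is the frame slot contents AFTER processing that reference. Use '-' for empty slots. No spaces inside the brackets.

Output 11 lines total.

F [4,-,-,-]
H [4,-,-,-]
H [4,-,-,-]
H [4,-,-,-]
H [4,-,-,-]
F [4,2,-,-]
F [4,2,1,-]
H [4,2,1,-]
F [4,2,1,6]
H [4,2,1,6]
H [4,2,1,6]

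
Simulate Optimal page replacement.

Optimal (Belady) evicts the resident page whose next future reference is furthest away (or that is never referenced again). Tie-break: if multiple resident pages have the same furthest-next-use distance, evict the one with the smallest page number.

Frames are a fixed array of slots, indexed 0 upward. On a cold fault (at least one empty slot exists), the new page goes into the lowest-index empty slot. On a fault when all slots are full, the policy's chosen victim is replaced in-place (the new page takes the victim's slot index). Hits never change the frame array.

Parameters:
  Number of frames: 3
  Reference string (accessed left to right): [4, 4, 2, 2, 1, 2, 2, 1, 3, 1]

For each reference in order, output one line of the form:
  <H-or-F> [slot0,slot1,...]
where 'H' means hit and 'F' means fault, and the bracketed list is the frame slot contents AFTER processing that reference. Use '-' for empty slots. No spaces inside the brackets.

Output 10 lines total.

F [4,-,-]
H [4,-,-]
F [4,2,-]
H [4,2,-]
F [4,2,1]
H [4,2,1]
H [4,2,1]
H [4,2,1]
F [4,3,1]
H [4,3,1]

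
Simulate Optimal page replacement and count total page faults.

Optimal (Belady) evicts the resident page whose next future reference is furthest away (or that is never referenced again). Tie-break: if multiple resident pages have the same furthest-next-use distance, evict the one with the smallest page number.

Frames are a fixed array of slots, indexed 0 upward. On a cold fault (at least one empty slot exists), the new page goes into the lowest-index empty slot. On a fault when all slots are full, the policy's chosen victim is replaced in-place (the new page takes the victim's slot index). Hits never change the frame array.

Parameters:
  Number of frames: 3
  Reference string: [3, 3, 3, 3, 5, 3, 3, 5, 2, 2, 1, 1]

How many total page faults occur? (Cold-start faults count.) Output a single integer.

Step 0: ref 3 → FAULT, frames=[3,-,-]
Step 1: ref 3 → HIT, frames=[3,-,-]
Step 2: ref 3 → HIT, frames=[3,-,-]
Step 3: ref 3 → HIT, frames=[3,-,-]
Step 4: ref 5 → FAULT, frames=[3,5,-]
Step 5: ref 3 → HIT, frames=[3,5,-]
Step 6: ref 3 → HIT, frames=[3,5,-]
Step 7: ref 5 → HIT, frames=[3,5,-]
Step 8: ref 2 → FAULT, frames=[3,5,2]
Step 9: ref 2 → HIT, frames=[3,5,2]
Step 10: ref 1 → FAULT (evict 2), frames=[3,5,1]
Step 11: ref 1 → HIT, frames=[3,5,1]
Total faults: 4

Answer: 4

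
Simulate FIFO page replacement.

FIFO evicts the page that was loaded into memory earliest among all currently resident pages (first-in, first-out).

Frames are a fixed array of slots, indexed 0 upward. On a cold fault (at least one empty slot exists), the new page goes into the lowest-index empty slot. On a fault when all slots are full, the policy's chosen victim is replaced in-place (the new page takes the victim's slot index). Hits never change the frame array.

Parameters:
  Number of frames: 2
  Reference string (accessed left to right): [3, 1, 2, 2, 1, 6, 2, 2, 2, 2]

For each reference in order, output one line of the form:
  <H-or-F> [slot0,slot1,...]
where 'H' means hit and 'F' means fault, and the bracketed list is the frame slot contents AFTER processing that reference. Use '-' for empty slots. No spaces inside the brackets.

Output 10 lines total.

F [3,-]
F [3,1]
F [2,1]
H [2,1]
H [2,1]
F [2,6]
H [2,6]
H [2,6]
H [2,6]
H [2,6]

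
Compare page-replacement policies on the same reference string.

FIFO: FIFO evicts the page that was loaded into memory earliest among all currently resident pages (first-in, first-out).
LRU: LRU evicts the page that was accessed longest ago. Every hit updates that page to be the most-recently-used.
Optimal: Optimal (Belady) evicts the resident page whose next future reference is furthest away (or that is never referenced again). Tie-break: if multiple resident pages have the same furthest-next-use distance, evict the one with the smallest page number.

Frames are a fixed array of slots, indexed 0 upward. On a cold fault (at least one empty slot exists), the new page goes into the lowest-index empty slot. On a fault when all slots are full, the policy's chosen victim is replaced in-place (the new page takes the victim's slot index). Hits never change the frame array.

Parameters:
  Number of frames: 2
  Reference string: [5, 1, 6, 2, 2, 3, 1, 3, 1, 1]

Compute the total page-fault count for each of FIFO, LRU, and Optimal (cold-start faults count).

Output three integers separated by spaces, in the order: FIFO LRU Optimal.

--- FIFO ---
  step 0: ref 5 -> FAULT, frames=[5,-] (faults so far: 1)
  step 1: ref 1 -> FAULT, frames=[5,1] (faults so far: 2)
  step 2: ref 6 -> FAULT, evict 5, frames=[6,1] (faults so far: 3)
  step 3: ref 2 -> FAULT, evict 1, frames=[6,2] (faults so far: 4)
  step 4: ref 2 -> HIT, frames=[6,2] (faults so far: 4)
  step 5: ref 3 -> FAULT, evict 6, frames=[3,2] (faults so far: 5)
  step 6: ref 1 -> FAULT, evict 2, frames=[3,1] (faults so far: 6)
  step 7: ref 3 -> HIT, frames=[3,1] (faults so far: 6)
  step 8: ref 1 -> HIT, frames=[3,1] (faults so far: 6)
  step 9: ref 1 -> HIT, frames=[3,1] (faults so far: 6)
  FIFO total faults: 6
--- LRU ---
  step 0: ref 5 -> FAULT, frames=[5,-] (faults so far: 1)
  step 1: ref 1 -> FAULT, frames=[5,1] (faults so far: 2)
  step 2: ref 6 -> FAULT, evict 5, frames=[6,1] (faults so far: 3)
  step 3: ref 2 -> FAULT, evict 1, frames=[6,2] (faults so far: 4)
  step 4: ref 2 -> HIT, frames=[6,2] (faults so far: 4)
  step 5: ref 3 -> FAULT, evict 6, frames=[3,2] (faults so far: 5)
  step 6: ref 1 -> FAULT, evict 2, frames=[3,1] (faults so far: 6)
  step 7: ref 3 -> HIT, frames=[3,1] (faults so far: 6)
  step 8: ref 1 -> HIT, frames=[3,1] (faults so far: 6)
  step 9: ref 1 -> HIT, frames=[3,1] (faults so far: 6)
  LRU total faults: 6
--- Optimal ---
  step 0: ref 5 -> FAULT, frames=[5,-] (faults so far: 1)
  step 1: ref 1 -> FAULT, frames=[5,1] (faults so far: 2)
  step 2: ref 6 -> FAULT, evict 5, frames=[6,1] (faults so far: 3)
  step 3: ref 2 -> FAULT, evict 6, frames=[2,1] (faults so far: 4)
  step 4: ref 2 -> HIT, frames=[2,1] (faults so far: 4)
  step 5: ref 3 -> FAULT, evict 2, frames=[3,1] (faults so far: 5)
  step 6: ref 1 -> HIT, frames=[3,1] (faults so far: 5)
  step 7: ref 3 -> HIT, frames=[3,1] (faults so far: 5)
  step 8: ref 1 -> HIT, frames=[3,1] (faults so far: 5)
  step 9: ref 1 -> HIT, frames=[3,1] (faults so far: 5)
  Optimal total faults: 5

Answer: 6 6 5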